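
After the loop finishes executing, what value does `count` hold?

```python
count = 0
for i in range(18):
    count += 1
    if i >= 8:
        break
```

Let's trace through this code step by step.

Initialize: count = 0
Entering loop: for i in range(18):
After iteration 1: i = 0, count = 1
After iteration 2: i = 1, count = 2
After iteration 3: i = 2, count = 3
After iteration 4: i = 3, count = 4
After iteration 5: i = 4, count = 5
After iteration 6: i = 5, count = 6
After iteration 7: i = 6, count = 7
After iteration 8: i = 7, count = 8
After iteration 9: i = 8, count = 9
Loop ends.

Final answer: 9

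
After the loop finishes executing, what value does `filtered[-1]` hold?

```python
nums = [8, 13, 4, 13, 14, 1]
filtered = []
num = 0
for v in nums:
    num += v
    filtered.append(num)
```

Let's trace through this code step by step.

Initialize: nums = [8, 13, 4, 13, 14, 1]
Initialize: filtered = []
Initialize: num = 0
Entering loop: for v in nums:
After iteration 1: v = 8, filtered = [8], num = 8
After iteration 2: v = 13, filtered = [8, 21], num = 21
After iteration 3: v = 4, filtered = [8, 21, 25], num = 25
After iteration 4: v = 13, filtered = [8, 21, 25, 38], num = 38
After iteration 5: v = 14, filtered = [8, 21, 25, 38, 52], num = 52
After iteration 6: v = 1, filtered = [8, 21, 25, 38, 52, 53], num = 53
Loop ends.
filtered[-1] = 53

Final answer: 53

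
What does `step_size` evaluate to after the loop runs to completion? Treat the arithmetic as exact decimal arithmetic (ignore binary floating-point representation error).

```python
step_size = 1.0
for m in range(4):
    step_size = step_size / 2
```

Let's trace through this code step by step.

Initialize: step_size = 1.0
Entering loop: for m in range(4):
After iteration 1: m = 0, step_size = 0.5
After iteration 2: m = 1, step_size = 0.25
After iteration 3: m = 2, step_size = 0.125
After iteration 4: m = 3, step_size = 0.0625
Loop ends.

Final answer: 0.0625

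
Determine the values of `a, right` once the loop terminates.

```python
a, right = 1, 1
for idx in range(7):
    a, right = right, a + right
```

Let's trace through this code step by step.

Initialize: a = 1
Initialize: right = 1
Entering loop: for idx in range(7):
After iteration 1: idx = 0, a = 1, right = 2
After iteration 2: idx = 1, a = 2, right = 3
After iteration 3: idx = 2, a = 3, right = 5
After iteration 4: idx = 3, a = 5, right = 8
After iteration 5: idx = 4, a = 8, right = 13
After iteration 6: idx = 5, a = 13, right = 21
After iteration 7: idx = 6, a = 21, right = 34
Loop ends.

Final answer: 21, 34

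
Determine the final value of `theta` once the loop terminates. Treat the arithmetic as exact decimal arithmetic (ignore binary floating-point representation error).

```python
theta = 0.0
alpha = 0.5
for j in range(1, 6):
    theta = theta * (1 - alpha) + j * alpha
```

Let's trace through this code step by step.

Initialize: theta = 0.0
Initialize: alpha = 0.5
Entering loop: for j in range(1, 6):
After iteration 1: j = 1, theta = 0.5
After iteration 2: j = 2, theta = 1.25
After iteration 3: j = 3, theta = 2.125
After iteration 4: j = 4, theta = 3.0625
After iteration 5: j = 5, theta = 4.03125
Loop ends.

Final answer: 4.03125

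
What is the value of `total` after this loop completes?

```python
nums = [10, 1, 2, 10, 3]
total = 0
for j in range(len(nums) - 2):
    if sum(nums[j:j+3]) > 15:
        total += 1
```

Let's trace through this code step by step.

Initialize: nums = [10, 1, 2, 10, 3]
Initialize: total = 0
Entering loop: for j in range(len(nums) - 2):
After iteration 1: j = 0, total = 0
After iteration 2: j = 1, total = 0
After iteration 3: j = 2, total = 0
Loop ends.

Final answer: 0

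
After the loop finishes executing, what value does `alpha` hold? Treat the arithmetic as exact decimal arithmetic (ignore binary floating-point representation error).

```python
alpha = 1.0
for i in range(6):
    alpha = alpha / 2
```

Let's trace through this code step by step.

Initialize: alpha = 1.0
Entering loop: for i in range(6):
After iteration 1: i = 0, alpha = 0.5
After iteration 2: i = 1, alpha = 0.25
After iteration 3: i = 2, alpha = 0.125
After iteration 4: i = 3, alpha = 0.0625
After iteration 5: i = 4, alpha = 0.03125
After iteration 6: i = 5, alpha = 0.015625
Loop ends.

Final answer: 0.015625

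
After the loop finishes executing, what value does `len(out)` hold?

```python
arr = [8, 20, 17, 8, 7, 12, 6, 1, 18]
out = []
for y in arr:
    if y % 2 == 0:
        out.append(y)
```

Let's trace through this code step by step.

Initialize: arr = [8, 20, 17, 8, 7, 12, 6, 1, 18]
Initialize: out = []
Entering loop: for y in arr:
After iteration 1: y = 8, out = [8]
After iteration 2: y = 20, out = [8, 20]
After iteration 3: y = 17, out = [8, 20]
After iteration 4: y = 8, out = [8, 20, 8]
After iteration 5: y = 7, out = [8, 20, 8]
After iteration 6: y = 12, out = [8, 20, 8, 12]
After iteration 7: y = 6, out = [8, 20, 8, 12, 6]
After iteration 8: y = 1, out = [8, 20, 8, 12, 6]
After iteration 9: y = 18, out = [8, 20, 8, 12, 6, 18]
Loop ends.
len(out) = 6

Final answer: 6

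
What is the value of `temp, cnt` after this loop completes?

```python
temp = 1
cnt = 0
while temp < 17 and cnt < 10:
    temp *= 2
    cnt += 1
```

Let's trace through this code step by step.

Initialize: temp = 1
Initialize: cnt = 0
Entering loop: while temp < 17 and cnt < 10:
After iteration 1: temp = 2, cnt = 1
After iteration 2: temp = 4, cnt = 2
After iteration 3: temp = 8, cnt = 3
After iteration 4: temp = 16, cnt = 4
After iteration 5: temp = 32, cnt = 5
Loop ends.

Final answer: 32, 5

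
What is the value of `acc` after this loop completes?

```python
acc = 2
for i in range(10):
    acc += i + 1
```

Let's trace through this code step by step.

Initialize: acc = 2
Entering loop: for i in range(10):
After iteration 1: i = 0, acc = 3
After iteration 2: i = 1, acc = 5
After iteration 3: i = 2, acc = 8
After iteration 4: i = 3, acc = 12
After iteration 5: i = 4, acc = 17
After iteration 6: i = 5, acc = 23
After iteration 7: i = 6, acc = 30
After iteration 8: i = 7, acc = 38
After iteration 9: i = 8, acc = 47
After iteration 10: i = 9, acc = 57
Loop ends.

Final answer: 57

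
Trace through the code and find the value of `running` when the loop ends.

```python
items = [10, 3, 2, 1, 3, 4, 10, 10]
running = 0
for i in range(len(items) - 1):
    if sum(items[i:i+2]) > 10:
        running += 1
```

Let's trace through this code step by step.

Initialize: items = [10, 3, 2, 1, 3, 4, 10, 10]
Initialize: running = 0
Entering loop: for i in range(len(items) - 1):
After iteration 1: i = 0, running = 1
After iteration 2: i = 1, running = 1
After iteration 3: i = 2, running = 1
After iteration 4: i = 3, running = 1
After iteration 5: i = 4, running = 1
After iteration 6: i = 5, running = 2
After iteration 7: i = 6, running = 3
Loop ends.

Final answer: 3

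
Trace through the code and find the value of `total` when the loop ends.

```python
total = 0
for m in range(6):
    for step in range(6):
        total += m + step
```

Let's trace through this code step by step.

Initialize: total = 0
Entering loop: for m in range(6):
After iteration 1: m = 0, total = 15
After iteration 2: m = 1, total = 36
After iteration 3: m = 2, total = 63
After iteration 4: m = 3, total = 96
After iteration 5: m = 4, total = 135
After iteration 6: m = 5, total = 180
Loop ends.

Final answer: 180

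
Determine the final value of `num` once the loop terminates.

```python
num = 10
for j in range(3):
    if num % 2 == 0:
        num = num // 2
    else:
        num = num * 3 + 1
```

Let's trace through this code step by step.

Initialize: num = 10
Entering loop: for j in range(3):
After iteration 1: j = 0, num = 5
After iteration 2: j = 1, num = 16
After iteration 3: j = 2, num = 8
Loop ends.

Final answer: 8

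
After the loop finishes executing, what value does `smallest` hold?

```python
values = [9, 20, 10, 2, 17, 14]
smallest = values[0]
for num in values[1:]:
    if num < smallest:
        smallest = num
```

Let's trace through this code step by step.

Initialize: values = [9, 20, 10, 2, 17, 14]
Initialize: smallest = 9
Entering loop: for num in values[1:]:
After iteration 1: num = 20, smallest = 9
After iteration 2: num = 10, smallest = 9
After iteration 3: num = 2, smallest = 2
After iteration 4: num = 17, smallest = 2
After iteration 5: num = 14, smallest = 2
Loop ends.

Final answer: 2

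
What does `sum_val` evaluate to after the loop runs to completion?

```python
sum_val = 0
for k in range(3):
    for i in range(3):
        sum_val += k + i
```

Let's trace through this code step by step.

Initialize: sum_val = 0
Entering loop: for k in range(3):
After iteration 1: k = 0, sum_val = 3
After iteration 2: k = 1, sum_val = 9
After iteration 3: k = 2, sum_val = 18
Loop ends.

Final answer: 18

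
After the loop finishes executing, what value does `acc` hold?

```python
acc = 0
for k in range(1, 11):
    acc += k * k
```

Let's trace through this code step by step.

Initialize: acc = 0
Entering loop: for k in range(1, 11):
After iteration 1: k = 1, acc = 1
After iteration 2: k = 2, acc = 5
After iteration 3: k = 3, acc = 14
After iteration 4: k = 4, acc = 30
After iteration 5: k = 5, acc = 55
After iteration 6: k = 6, acc = 91
After iteration 7: k = 7, acc = 140
After iteration 8: k = 8, acc = 204
After iteration 9: k = 9, acc = 285
After iteration 10: k = 10, acc = 385
Loop ends.

Final answer: 385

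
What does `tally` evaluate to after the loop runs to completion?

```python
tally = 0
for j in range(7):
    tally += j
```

Let's trace through this code step by step.

Initialize: tally = 0
Entering loop: for j in range(7):
After iteration 1: j = 0, tally = 0
After iteration 2: j = 1, tally = 1
After iteration 3: j = 2, tally = 3
After iteration 4: j = 3, tally = 6
After iteration 5: j = 4, tally = 10
After iteration 6: j = 5, tally = 15
After iteration 7: j = 6, tally = 21
Loop ends.

Final answer: 21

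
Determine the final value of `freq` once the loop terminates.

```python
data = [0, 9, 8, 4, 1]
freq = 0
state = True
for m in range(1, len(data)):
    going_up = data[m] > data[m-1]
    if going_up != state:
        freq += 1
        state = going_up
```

Let's trace through this code step by step.

Initialize: data = [0, 9, 8, 4, 1]
Initialize: freq = 0
Initialize: state = True
Entering loop: for m in range(1, len(data)):
After iteration 1: m = 1, freq = 0, state = True, going_up = True
After iteration 2: m = 2, freq = 1, state = False, going_up = False
After iteration 3: m = 3, freq = 1, state = False, going_up = False
After iteration 4: m = 4, freq = 1, state = False, going_up = False
Loop ends.

Final answer: 1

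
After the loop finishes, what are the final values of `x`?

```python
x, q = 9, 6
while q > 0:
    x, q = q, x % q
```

Let's trace through this code step by step.

Initialize: x = 9
Initialize: q = 6
Entering loop: while q > 0:
After iteration 1: x = 6, q = 3
After iteration 2: x = 3, q = 0
Loop ends.

Final answer: 3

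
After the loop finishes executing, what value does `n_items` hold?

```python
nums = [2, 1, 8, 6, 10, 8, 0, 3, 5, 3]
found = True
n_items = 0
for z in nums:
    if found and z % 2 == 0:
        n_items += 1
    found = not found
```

Let's trace through this code step by step.

Initialize: nums = [2, 1, 8, 6, 10, 8, 0, 3, 5, 3]
Initialize: found = True
Initialize: n_items = 0
Entering loop: for z in nums:
After iteration 1: z = 2, found = False, n_items = 1
After iteration 2: z = 1, found = True, n_items = 1
After iteration 3: z = 8, found = False, n_items = 2
After iteration 4: z = 6, found = True, n_items = 2
After iteration 5: z = 10, found = False, n_items = 3
After iteration 6: z = 8, found = True, n_items = 3
After iteration 7: z = 0, found = False, n_items = 4
After iteration 8: z = 3, found = True, n_items = 4
After iteration 9: z = 5, found = False, n_items = 4
After iteration 10: z = 3, found = True, n_items = 4
Loop ends.

Final answer: 4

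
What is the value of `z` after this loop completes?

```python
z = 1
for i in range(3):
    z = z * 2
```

Let's trace through this code step by step.

Initialize: z = 1
Entering loop: for i in range(3):
After iteration 1: i = 0, z = 2
After iteration 2: i = 1, z = 4
After iteration 3: i = 2, z = 8
Loop ends.

Final answer: 8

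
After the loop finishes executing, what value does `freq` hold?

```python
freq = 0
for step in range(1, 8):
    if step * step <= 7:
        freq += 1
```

Let's trace through this code step by step.

Initialize: freq = 0
Entering loop: for step in range(1, 8):
After iteration 1: step = 1, freq = 1
After iteration 2: step = 2, freq = 2
After iteration 3: step = 3, freq = 2
After iteration 4: step = 4, freq = 2
After iteration 5: step = 5, freq = 2
After iteration 6: step = 6, freq = 2
After iteration 7: step = 7, freq = 2
Loop ends.

Final answer: 2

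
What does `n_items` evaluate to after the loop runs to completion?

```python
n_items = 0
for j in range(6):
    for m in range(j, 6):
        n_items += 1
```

Let's trace through this code step by step.

Initialize: n_items = 0
Entering loop: for j in range(6):
After iteration 1: j = 0, n_items = 6
After iteration 2: j = 1, n_items = 11
After iteration 3: j = 2, n_items = 15
After iteration 4: j = 3, n_items = 18
After iteration 5: j = 4, n_items = 20
After iteration 6: j = 5, n_items = 21
Loop ends.

Final answer: 21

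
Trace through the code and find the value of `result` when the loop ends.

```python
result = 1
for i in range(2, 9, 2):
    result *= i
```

Let's trace through this code step by step.

Initialize: result = 1
Entering loop: for i in range(2, 9, 2):
After iteration 1: i = 2, result = 2
After iteration 2: i = 4, result = 8
After iteration 3: i = 6, result = 48
After iteration 4: i = 8, result = 384
Loop ends.

Final answer: 384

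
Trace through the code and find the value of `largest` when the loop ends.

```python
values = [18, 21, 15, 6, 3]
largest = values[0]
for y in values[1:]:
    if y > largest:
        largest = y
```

Let's trace through this code step by step.

Initialize: values = [18, 21, 15, 6, 3]
Initialize: largest = 18
Entering loop: for y in values[1:]:
After iteration 1: y = 21, largest = 21
After iteration 2: y = 15, largest = 21
After iteration 3: y = 6, largest = 21
After iteration 4: y = 3, largest = 21
Loop ends.

Final answer: 21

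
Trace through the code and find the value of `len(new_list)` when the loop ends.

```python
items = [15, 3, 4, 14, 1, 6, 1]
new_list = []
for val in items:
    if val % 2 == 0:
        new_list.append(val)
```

Let's trace through this code step by step.

Initialize: items = [15, 3, 4, 14, 1, 6, 1]
Initialize: new_list = []
Entering loop: for val in items:
After iteration 1: val = 15, new_list = []
After iteration 2: val = 3, new_list = []
After iteration 3: val = 4, new_list = [4]
After iteration 4: val = 14, new_list = [4, 14]
After iteration 5: val = 1, new_list = [4, 14]
After iteration 6: val = 6, new_list = [4, 14, 6]
After iteration 7: val = 1, new_list = [4, 14, 6]
Loop ends.
len(new_list) = 3

Final answer: 3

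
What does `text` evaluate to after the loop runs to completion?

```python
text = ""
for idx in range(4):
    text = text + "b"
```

Let's trace through this code step by step.

Initialize: text = ''
Entering loop: for idx in range(4):
After iteration 1: idx = 0, text = 'b'
After iteration 2: idx = 1, text = 'bb'
After iteration 3: idx = 2, text = 'bbb'
After iteration 4: idx = 3, text = 'bbbb'
Loop ends.

Final answer: 'bbbb'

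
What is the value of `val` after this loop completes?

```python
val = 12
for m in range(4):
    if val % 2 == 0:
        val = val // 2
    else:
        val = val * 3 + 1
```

Let's trace through this code step by step.

Initialize: val = 12
Entering loop: for m in range(4):
After iteration 1: m = 0, val = 6
After iteration 2: m = 1, val = 3
After iteration 3: m = 2, val = 10
After iteration 4: m = 3, val = 5
Loop ends.

Final answer: 5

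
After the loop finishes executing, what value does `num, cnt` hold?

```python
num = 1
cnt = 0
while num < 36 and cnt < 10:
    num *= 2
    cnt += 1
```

Let's trace through this code step by step.

Initialize: num = 1
Initialize: cnt = 0
Entering loop: while num < 36 and cnt < 10:
After iteration 1: num = 2, cnt = 1
After iteration 2: num = 4, cnt = 2
After iteration 3: num = 8, cnt = 3
After iteration 4: num = 16, cnt = 4
After iteration 5: num = 32, cnt = 5
After iteration 6: num = 64, cnt = 6
Loop ends.

Final answer: 64, 6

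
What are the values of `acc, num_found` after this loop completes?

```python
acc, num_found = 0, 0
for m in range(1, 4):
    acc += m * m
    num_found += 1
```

Let's trace through this code step by step.

Initialize: acc = 0
Initialize: num_found = 0
Entering loop: for m in range(1, 4):
After iteration 1: m = 1, acc = 1, num_found = 1
After iteration 2: m = 2, acc = 5, num_found = 2
After iteration 3: m = 3, acc = 14, num_found = 3
Loop ends.

Final answer: 14, 3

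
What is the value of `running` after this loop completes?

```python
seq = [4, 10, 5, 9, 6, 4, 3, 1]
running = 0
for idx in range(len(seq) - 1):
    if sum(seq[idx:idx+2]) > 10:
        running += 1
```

Let's trace through this code step by step.

Initialize: seq = [4, 10, 5, 9, 6, 4, 3, 1]
Initialize: running = 0
Entering loop: for idx in range(len(seq) - 1):
After iteration 1: idx = 0, running = 1
After iteration 2: idx = 1, running = 2
After iteration 3: idx = 2, running = 3
After iteration 4: idx = 3, running = 4
After iteration 5: idx = 4, running = 4
After iteration 6: idx = 5, running = 4
After iteration 7: idx = 6, running = 4
Loop ends.

Final answer: 4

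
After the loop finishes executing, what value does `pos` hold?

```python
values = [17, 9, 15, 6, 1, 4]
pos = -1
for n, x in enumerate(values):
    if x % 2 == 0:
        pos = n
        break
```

Let's trace through this code step by step.

Initialize: values = [17, 9, 15, 6, 1, 4]
Initialize: pos = -1
Entering loop: for n, x in enumerate(values):
After iteration 1: n = 0, x = 17, pos = -1
After iteration 2: n = 1, x = 9, pos = -1
After iteration 3: n = 2, x = 15, pos = -1
After iteration 4: n = 3, x = 6, pos = 3
Loop ends.

Final answer: 3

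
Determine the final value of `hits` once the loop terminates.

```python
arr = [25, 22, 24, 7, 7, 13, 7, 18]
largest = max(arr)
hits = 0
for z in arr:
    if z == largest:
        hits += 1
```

Let's trace through this code step by step.

Initialize: arr = [25, 22, 24, 7, 7, 13, 7, 18]
Initialize: largest = 25
Initialize: hits = 0
Entering loop: for z in arr:
After iteration 1: z = 25, hits = 1
After iteration 2: z = 22, hits = 1
After iteration 3: z = 24, hits = 1
After iteration 4: z = 7, hits = 1
After iteration 5: z = 7, hits = 1
After iteration 6: z = 13, hits = 1
After iteration 7: z = 7, hits = 1
After iteration 8: z = 18, hits = 1
Loop ends.

Final answer: 1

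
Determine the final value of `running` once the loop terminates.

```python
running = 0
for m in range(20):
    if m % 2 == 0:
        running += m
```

Let's trace through this code step by step.

Initialize: running = 0
Entering loop: for m in range(20):
After iteration 1: m = 0, running = 0
After iteration 2: m = 1, running = 0
After iteration 3: m = 2, running = 2
After iteration 4: m = 3, running = 2
After iteration 5: m = 4, running = 6
After iteration 6: m = 5, running = 6
After iteration 7: m = 6, running = 12
After iteration 8: m = 7, running = 12
After iteration 9: m = 8, running = 20
After iteration 10: m = 9, running = 20
After iteration 11: m = 10, running = 30
After iteration 12: m = 11, running = 30
After iteration 13: m = 12, running = 42
After iteration 14: m = 13, running = 42
After iteration 15: m = 14, running = 56
After iteration 16: m = 15, running = 56
After iteration 17: m = 16, running = 72
After iteration 18: m = 17, running = 72
After iteration 19: m = 18, running = 90
After iteration 20: m = 19, running = 90
Loop ends.

Final answer: 90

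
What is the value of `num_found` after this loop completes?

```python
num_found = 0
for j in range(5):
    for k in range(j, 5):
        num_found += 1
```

Let's trace through this code step by step.

Initialize: num_found = 0
Entering loop: for j in range(5):
After iteration 1: j = 0, num_found = 5
After iteration 2: j = 1, num_found = 9
After iteration 3: j = 2, num_found = 12
After iteration 4: j = 3, num_found = 14
After iteration 5: j = 4, num_found = 15
Loop ends.

Final answer: 15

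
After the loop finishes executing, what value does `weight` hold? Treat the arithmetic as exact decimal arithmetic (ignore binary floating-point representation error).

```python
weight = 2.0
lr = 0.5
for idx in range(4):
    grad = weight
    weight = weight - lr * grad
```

Let's trace through this code step by step.

Initialize: weight = 2.0
Initialize: lr = 0.5
Entering loop: for idx in range(4):
After iteration 1: idx = 0, weight = 1.0, grad = 2.0
After iteration 2: idx = 1, weight = 0.5, grad = 1.0
After iteration 3: idx = 2, weight = 0.25, grad = 0.5
After iteration 4: idx = 3, weight = 0.125, grad = 0.25
Loop ends.

Final answer: 0.125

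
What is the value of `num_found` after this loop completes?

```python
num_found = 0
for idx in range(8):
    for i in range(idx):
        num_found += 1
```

Let's trace through this code step by step.

Initialize: num_found = 0
Entering loop: for idx in range(8):
After iteration 1: idx = 0, num_found = 0
After iteration 2: idx = 1, num_found = 1, i = 0
After iteration 3: idx = 2, num_found = 3, i = 1
After iteration 4: idx = 3, num_found = 6, i = 2
After iteration 5: idx = 4, num_found = 10, i = 3
After iteration 6: idx = 5, num_found = 15, i = 4
After iteration 7: idx = 6, num_found = 21, i = 5
After iteration 8: idx = 7, num_found = 28, i = 6
Loop ends.

Final answer: 28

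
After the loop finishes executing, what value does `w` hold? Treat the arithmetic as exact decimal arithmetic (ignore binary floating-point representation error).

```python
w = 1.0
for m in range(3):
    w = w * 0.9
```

Let's trace through this code step by step.

Initialize: w = 1.0
Entering loop: for m in range(3):
After iteration 1: m = 0, w = 0.9
After iteration 2: m = 1, w = 0.81
After iteration 3: m = 2, w = 0.729
Loop ends.

Final answer: 0.729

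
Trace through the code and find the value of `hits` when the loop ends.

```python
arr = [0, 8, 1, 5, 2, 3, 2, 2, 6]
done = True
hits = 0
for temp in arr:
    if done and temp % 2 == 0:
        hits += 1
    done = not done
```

Let's trace through this code step by step.

Initialize: arr = [0, 8, 1, 5, 2, 3, 2, 2, 6]
Initialize: done = True
Initialize: hits = 0
Entering loop: for temp in arr:
After iteration 1: temp = 0, done = False, hits = 1
After iteration 2: temp = 8, done = True, hits = 1
After iteration 3: temp = 1, done = False, hits = 1
After iteration 4: temp = 5, done = True, hits = 1
After iteration 5: temp = 2, done = False, hits = 2
After iteration 6: temp = 3, done = True, hits = 2
After iteration 7: temp = 2, done = False, hits = 3
After iteration 8: temp = 2, done = True, hits = 3
After iteration 9: temp = 6, done = False, hits = 4
Loop ends.

Final answer: 4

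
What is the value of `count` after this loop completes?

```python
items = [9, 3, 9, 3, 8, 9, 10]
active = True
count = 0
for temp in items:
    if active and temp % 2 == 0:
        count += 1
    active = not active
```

Let's trace through this code step by step.

Initialize: items = [9, 3, 9, 3, 8, 9, 10]
Initialize: active = True
Initialize: count = 0
Entering loop: for temp in items:
After iteration 1: temp = 9, active = False, count = 0
After iteration 2: temp = 3, active = True, count = 0
After iteration 3: temp = 9, active = False, count = 0
After iteration 4: temp = 3, active = True, count = 0
After iteration 5: temp = 8, active = False, count = 1
After iteration 6: temp = 9, active = True, count = 1
After iteration 7: temp = 10, active = False, count = 2
Loop ends.

Final answer: 2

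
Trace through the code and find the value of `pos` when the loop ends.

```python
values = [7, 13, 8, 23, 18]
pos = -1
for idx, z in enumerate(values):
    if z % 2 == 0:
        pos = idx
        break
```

Let's trace through this code step by step.

Initialize: values = [7, 13, 8, 23, 18]
Initialize: pos = -1
Entering loop: for idx, z in enumerate(values):
After iteration 1: idx = 0, z = 7, pos = -1
After iteration 2: idx = 1, z = 13, pos = -1
After iteration 3: idx = 2, z = 8, pos = 2
Loop ends.

Final answer: 2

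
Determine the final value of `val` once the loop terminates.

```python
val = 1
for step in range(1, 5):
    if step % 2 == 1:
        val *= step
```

Let's trace through this code step by step.

Initialize: val = 1
Entering loop: for step in range(1, 5):
After iteration 1: step = 1, val = 1
After iteration 2: step = 2, val = 1
After iteration 3: step = 3, val = 3
After iteration 4: step = 4, val = 3
Loop ends.

Final answer: 3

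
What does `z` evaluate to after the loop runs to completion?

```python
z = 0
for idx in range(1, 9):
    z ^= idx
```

Let's trace through this code step by step.

Initialize: z = 0
Entering loop: for idx in range(1, 9):
After iteration 1: idx = 1, z = 1
After iteration 2: idx = 2, z = 3
After iteration 3: idx = 3, z = 0
After iteration 4: idx = 4, z = 4
After iteration 5: idx = 5, z = 1
After iteration 6: idx = 6, z = 7
After iteration 7: idx = 7, z = 0
After iteration 8: idx = 8, z = 8
Loop ends.

Final answer: 8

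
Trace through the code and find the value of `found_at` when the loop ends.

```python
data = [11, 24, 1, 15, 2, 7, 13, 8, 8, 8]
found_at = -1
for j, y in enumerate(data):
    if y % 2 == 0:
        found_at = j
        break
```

Let's trace through this code step by step.

Initialize: data = [11, 24, 1, 15, 2, 7, 13, 8, 8, 8]
Initialize: found_at = -1
Entering loop: for j, y in enumerate(data):
After iteration 1: j = 0, y = 11, found_at = -1
After iteration 2: j = 1, y = 24, found_at = 1
Loop ends.

Final answer: 1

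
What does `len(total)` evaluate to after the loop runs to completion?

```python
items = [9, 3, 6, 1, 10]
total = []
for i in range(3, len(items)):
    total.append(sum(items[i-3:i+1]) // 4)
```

Let's trace through this code step by step.

Initialize: items = [9, 3, 6, 1, 10]
Initialize: total = []
Entering loop: for i in range(3, len(items)):
After iteration 1: i = 3, total = [4]
After iteration 2: i = 4, total = [4, 5]
Loop ends.
len(total) = 2

Final answer: 2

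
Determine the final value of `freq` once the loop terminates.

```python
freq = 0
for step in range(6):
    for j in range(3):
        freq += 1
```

Let's trace through this code step by step.

Initialize: freq = 0
Entering loop: for step in range(6):
After iteration 1: step = 0, freq = 3
After iteration 2: step = 1, freq = 6
After iteration 3: step = 2, freq = 9
After iteration 4: step = 3, freq = 12
After iteration 5: step = 4, freq = 15
After iteration 6: step = 5, freq = 18
Loop ends.

Final answer: 18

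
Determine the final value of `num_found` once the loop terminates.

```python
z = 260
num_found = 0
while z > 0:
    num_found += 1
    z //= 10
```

Let's trace through this code step by step.

Initialize: z = 260
Initialize: num_found = 0
Entering loop: while z > 0:
After iteration 1: z = 26, num_found = 1
After iteration 2: z = 2, num_found = 2
After iteration 3: z = 0, num_found = 3
Loop ends.

Final answer: 3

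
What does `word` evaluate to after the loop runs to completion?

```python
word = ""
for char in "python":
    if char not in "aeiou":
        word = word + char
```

Let's trace through this code step by step.

Initialize: word = ''
Entering loop: for char in "python":
After iteration 1: char = 'p', word = 'p'
After iteration 2: char = 'y', word = 'py'
After iteration 3: char = 't', word = 'pyt'
After iteration 4: char = 'h', word = 'pyth'
After iteration 5: char = 'o', word = 'pyth'
After iteration 6: char = 'n', word = 'pythn'
Loop ends.

Final answer: 'pythn'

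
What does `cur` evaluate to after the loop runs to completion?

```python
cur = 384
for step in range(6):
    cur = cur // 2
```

Let's trace through this code step by step.

Initialize: cur = 384
Entering loop: for step in range(6):
After iteration 1: step = 0, cur = 192
After iteration 2: step = 1, cur = 96
After iteration 3: step = 2, cur = 48
After iteration 4: step = 3, cur = 24
After iteration 5: step = 4, cur = 12
After iteration 6: step = 5, cur = 6
Loop ends.

Final answer: 6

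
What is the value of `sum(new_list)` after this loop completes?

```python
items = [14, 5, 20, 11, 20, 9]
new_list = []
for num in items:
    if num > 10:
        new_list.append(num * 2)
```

Let's trace through this code step by step.

Initialize: items = [14, 5, 20, 11, 20, 9]
Initialize: new_list = []
Entering loop: for num in items:
After iteration 1: num = 14, new_list = [28]
After iteration 2: num = 5, new_list = [28]
After iteration 3: num = 20, new_list = [28, 40]
After iteration 4: num = 11, new_list = [28, 40, 22]
After iteration 5: num = 20, new_list = [28, 40, 22, 40]
After iteration 6: num = 9, new_list = [28, 40, 22, 40]
Loop ends.
sum(new_list) = 130

Final answer: 130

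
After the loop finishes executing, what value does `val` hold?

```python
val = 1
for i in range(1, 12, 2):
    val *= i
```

Let's trace through this code step by step.

Initialize: val = 1
Entering loop: for i in range(1, 12, 2):
After iteration 1: i = 1, val = 1
After iteration 2: i = 3, val = 3
After iteration 3: i = 5, val = 15
After iteration 4: i = 7, val = 105
After iteration 5: i = 9, val = 945
After iteration 6: i = 11, val = 10395
Loop ends.

Final answer: 10395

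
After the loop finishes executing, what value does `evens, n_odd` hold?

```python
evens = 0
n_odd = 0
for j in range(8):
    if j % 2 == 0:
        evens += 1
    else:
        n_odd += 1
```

Let's trace through this code step by step.

Initialize: evens = 0
Initialize: n_odd = 0
Entering loop: for j in range(8):
After iteration 1: j = 0, evens = 1, n_odd = 0
After iteration 2: j = 1, evens = 1, n_odd = 1
After iteration 3: j = 2, evens = 2, n_odd = 1
After iteration 4: j = 3, evens = 2, n_odd = 2
After iteration 5: j = 4, evens = 3, n_odd = 2
After iteration 6: j = 5, evens = 3, n_odd = 3
After iteration 7: j = 6, evens = 4, n_odd = 3
After iteration 8: j = 7, evens = 4, n_odd = 4
Loop ends.

Final answer: 4, 4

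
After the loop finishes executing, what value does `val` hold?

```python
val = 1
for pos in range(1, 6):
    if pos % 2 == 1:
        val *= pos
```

Let's trace through this code step by step.

Initialize: val = 1
Entering loop: for pos in range(1, 6):
After iteration 1: pos = 1, val = 1
After iteration 2: pos = 2, val = 1
After iteration 3: pos = 3, val = 3
After iteration 4: pos = 4, val = 3
After iteration 5: pos = 5, val = 15
Loop ends.

Final answer: 15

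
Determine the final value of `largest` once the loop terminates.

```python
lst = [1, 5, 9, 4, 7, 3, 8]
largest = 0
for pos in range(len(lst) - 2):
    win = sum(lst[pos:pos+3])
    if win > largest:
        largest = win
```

Let's trace through this code step by step.

Initialize: lst = [1, 5, 9, 4, 7, 3, 8]
Initialize: largest = 0
Entering loop: for pos in range(len(lst) - 2):
After iteration 1: pos = 0, largest = 15, win = 15
After iteration 2: pos = 1, largest = 18, win = 18
After iteration 3: pos = 2, largest = 20, win = 20
After iteration 4: pos = 3, largest = 20, win = 14
After iteration 5: pos = 4, largest = 20, win = 18
Loop ends.

Final answer: 20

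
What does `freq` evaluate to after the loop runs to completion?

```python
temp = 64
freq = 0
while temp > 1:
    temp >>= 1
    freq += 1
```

Let's trace through this code step by step.

Initialize: temp = 64
Initialize: freq = 0
Entering loop: while temp > 1:
After iteration 1: temp = 32, freq = 1
After iteration 2: temp = 16, freq = 2
After iteration 3: temp = 8, freq = 3
After iteration 4: temp = 4, freq = 4
After iteration 5: temp = 2, freq = 5
After iteration 6: temp = 1, freq = 6
Loop ends.

Final answer: 6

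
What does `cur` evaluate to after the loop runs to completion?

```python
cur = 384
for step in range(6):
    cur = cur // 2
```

Let's trace through this code step by step.

Initialize: cur = 384
Entering loop: for step in range(6):
After iteration 1: step = 0, cur = 192
After iteration 2: step = 1, cur = 96
After iteration 3: step = 2, cur = 48
After iteration 4: step = 3, cur = 24
After iteration 5: step = 4, cur = 12
After iteration 6: step = 5, cur = 6
Loop ends.

Final answer: 6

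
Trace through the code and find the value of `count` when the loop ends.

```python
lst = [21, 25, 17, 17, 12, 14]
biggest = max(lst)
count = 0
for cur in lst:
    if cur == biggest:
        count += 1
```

Let's trace through this code step by step.

Initialize: lst = [21, 25, 17, 17, 12, 14]
Initialize: biggest = 25
Initialize: count = 0
Entering loop: for cur in lst:
After iteration 1: cur = 21, count = 0
After iteration 2: cur = 25, count = 1
After iteration 3: cur = 17, count = 1
After iteration 4: cur = 17, count = 1
After iteration 5: cur = 12, count = 1
After iteration 6: cur = 14, count = 1
Loop ends.

Final answer: 1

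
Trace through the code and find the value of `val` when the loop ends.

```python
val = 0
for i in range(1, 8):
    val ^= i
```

Let's trace through this code step by step.

Initialize: val = 0
Entering loop: for i in range(1, 8):
After iteration 1: i = 1, val = 1
After iteration 2: i = 2, val = 3
After iteration 3: i = 3, val = 0
After iteration 4: i = 4, val = 4
After iteration 5: i = 5, val = 1
After iteration 6: i = 6, val = 7
After iteration 7: i = 7, val = 0
Loop ends.

Final answer: 0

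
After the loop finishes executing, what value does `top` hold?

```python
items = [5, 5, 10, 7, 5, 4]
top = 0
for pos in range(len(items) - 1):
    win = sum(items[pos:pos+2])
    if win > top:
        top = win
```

Let's trace through this code step by step.

Initialize: items = [5, 5, 10, 7, 5, 4]
Initialize: top = 0
Entering loop: for pos in range(len(items) - 1):
After iteration 1: pos = 0, top = 10, win = 10
After iteration 2: pos = 1, top = 15, win = 15
After iteration 3: pos = 2, top = 17, win = 17
After iteration 4: pos = 3, top = 17, win = 12
After iteration 5: pos = 4, top = 17, win = 9
Loop ends.

Final answer: 17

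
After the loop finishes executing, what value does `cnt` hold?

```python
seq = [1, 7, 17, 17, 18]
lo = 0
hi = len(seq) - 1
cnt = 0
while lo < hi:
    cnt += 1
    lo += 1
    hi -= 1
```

Let's trace through this code step by step.

Initialize: seq = [1, 7, 17, 17, 18]
Initialize: lo = 0
Initialize: hi = 4
Initialize: cnt = 0
Entering loop: while lo < hi:
After iteration 1: lo = 1, hi = 3, cnt = 1
After iteration 2: lo = 2, hi = 2, cnt = 2
Loop ends.

Final answer: 2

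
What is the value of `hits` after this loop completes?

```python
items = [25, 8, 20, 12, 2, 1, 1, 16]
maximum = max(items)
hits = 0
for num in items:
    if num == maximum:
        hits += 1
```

Let's trace through this code step by step.

Initialize: items = [25, 8, 20, 12, 2, 1, 1, 16]
Initialize: maximum = 25
Initialize: hits = 0
Entering loop: for num in items:
After iteration 1: num = 25, hits = 1
After iteration 2: num = 8, hits = 1
After iteration 3: num = 20, hits = 1
After iteration 4: num = 12, hits = 1
After iteration 5: num = 2, hits = 1
After iteration 6: num = 1, hits = 1
After iteration 7: num = 1, hits = 1
After iteration 8: num = 16, hits = 1
Loop ends.

Final answer: 1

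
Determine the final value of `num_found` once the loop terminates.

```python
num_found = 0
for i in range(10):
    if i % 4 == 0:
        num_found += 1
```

Let's trace through this code step by step.

Initialize: num_found = 0
Entering loop: for i in range(10):
After iteration 1: i = 0, num_found = 1
After iteration 2: i = 1, num_found = 1
After iteration 3: i = 2, num_found = 1
After iteration 4: i = 3, num_found = 1
After iteration 5: i = 4, num_found = 2
After iteration 6: i = 5, num_found = 2
After iteration 7: i = 6, num_found = 2
After iteration 8: i = 7, num_found = 2
After iteration 9: i = 8, num_found = 3
After iteration 10: i = 9, num_found = 3
Loop ends.

Final answer: 3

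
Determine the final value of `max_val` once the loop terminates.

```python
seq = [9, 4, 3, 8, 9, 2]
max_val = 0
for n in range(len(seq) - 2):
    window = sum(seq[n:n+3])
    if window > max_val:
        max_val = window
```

Let's trace through this code step by step.

Initialize: seq = [9, 4, 3, 8, 9, 2]
Initialize: max_val = 0
Entering loop: for n in range(len(seq) - 2):
After iteration 1: n = 0, max_val = 16, window = 16
After iteration 2: n = 1, max_val = 16, window = 15
After iteration 3: n = 2, max_val = 20, window = 20
After iteration 4: n = 3, max_val = 20, window = 19
Loop ends.

Final answer: 20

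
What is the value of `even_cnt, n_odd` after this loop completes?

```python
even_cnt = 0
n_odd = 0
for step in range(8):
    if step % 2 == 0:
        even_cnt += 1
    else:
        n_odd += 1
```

Let's trace through this code step by step.

Initialize: even_cnt = 0
Initialize: n_odd = 0
Entering loop: for step in range(8):
After iteration 1: step = 0, even_cnt = 1, n_odd = 0
After iteration 2: step = 1, even_cnt = 1, n_odd = 1
After iteration 3: step = 2, even_cnt = 2, n_odd = 1
After iteration 4: step = 3, even_cnt = 2, n_odd = 2
After iteration 5: step = 4, even_cnt = 3, n_odd = 2
After iteration 6: step = 5, even_cnt = 3, n_odd = 3
After iteration 7: step = 6, even_cnt = 4, n_odd = 3
After iteration 8: step = 7, even_cnt = 4, n_odd = 4
Loop ends.

Final answer: 4, 4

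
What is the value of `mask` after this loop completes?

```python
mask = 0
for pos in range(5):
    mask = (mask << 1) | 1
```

Let's trace through this code step by step.

Initialize: mask = 0
Entering loop: for pos in range(5):
After iteration 1: pos = 0, mask = 1
After iteration 2: pos = 1, mask = 3
After iteration 3: pos = 2, mask = 7
After iteration 4: pos = 3, mask = 15
After iteration 5: pos = 4, mask = 31
Loop ends.

Final answer: 31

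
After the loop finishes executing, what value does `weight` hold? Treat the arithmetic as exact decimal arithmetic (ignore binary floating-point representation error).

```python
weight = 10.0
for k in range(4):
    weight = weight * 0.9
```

Let's trace through this code step by step.

Initialize: weight = 10.0
Entering loop: for k in range(4):
After iteration 1: k = 0, weight = 9.0
After iteration 2: k = 1, weight = 8.1
After iteration 3: k = 2, weight = 7.29
After iteration 4: k = 3, weight = 6.561
Loop ends.

Final answer: 6.561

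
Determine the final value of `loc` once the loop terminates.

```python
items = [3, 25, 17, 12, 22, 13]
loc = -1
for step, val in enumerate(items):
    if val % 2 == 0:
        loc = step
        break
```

Let's trace through this code step by step.

Initialize: items = [3, 25, 17, 12, 22, 13]
Initialize: loc = -1
Entering loop: for step, val in enumerate(items):
After iteration 1: step = 0, val = 3, loc = -1
After iteration 2: step = 1, val = 25, loc = -1
After iteration 3: step = 2, val = 17, loc = -1
After iteration 4: step = 3, val = 12, loc = 3
Loop ends.

Final answer: 3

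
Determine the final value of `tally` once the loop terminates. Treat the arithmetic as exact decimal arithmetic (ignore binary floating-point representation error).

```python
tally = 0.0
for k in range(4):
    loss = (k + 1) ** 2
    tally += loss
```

Let's trace through this code step by step.

Initialize: tally = 0.0
Entering loop: for k in range(4):
After iteration 1: k = 0, tally = 1.0, loss = 1
After iteration 2: k = 1, tally = 5.0, loss = 4
After iteration 3: k = 2, tally = 14.0, loss = 9
After iteration 4: k = 3, tally = 30.0, loss = 16
Loop ends.

Final answer: 30.0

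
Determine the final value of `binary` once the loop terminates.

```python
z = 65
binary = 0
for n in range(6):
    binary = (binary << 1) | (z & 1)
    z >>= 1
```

Let's trace through this code step by step.

Initialize: z = 65
Initialize: binary = 0
Entering loop: for n in range(6):
After iteration 1: n = 0, z = 32, binary = 1
After iteration 2: n = 1, z = 16, binary = 2
After iteration 3: n = 2, z = 8, binary = 4
After iteration 4: n = 3, z = 4, binary = 8
After iteration 5: n = 4, z = 2, binary = 16
After iteration 6: n = 5, z = 1, binary = 32
Loop ends.

Final answer: 32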